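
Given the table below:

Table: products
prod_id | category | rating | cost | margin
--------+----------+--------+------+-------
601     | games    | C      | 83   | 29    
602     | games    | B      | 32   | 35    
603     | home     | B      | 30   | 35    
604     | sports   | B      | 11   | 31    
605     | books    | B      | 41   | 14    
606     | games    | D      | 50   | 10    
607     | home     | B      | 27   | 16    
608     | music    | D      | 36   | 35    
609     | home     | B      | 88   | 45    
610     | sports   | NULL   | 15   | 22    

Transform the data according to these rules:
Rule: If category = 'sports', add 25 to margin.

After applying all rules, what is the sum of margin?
322

Step 1: Count records where category = 'sports': 2
Step 2: Total bonus added: 2 × 25 = 50
Step 3: Original sum of margin: 272
Step 4: Final sum = 272 + 50 = 322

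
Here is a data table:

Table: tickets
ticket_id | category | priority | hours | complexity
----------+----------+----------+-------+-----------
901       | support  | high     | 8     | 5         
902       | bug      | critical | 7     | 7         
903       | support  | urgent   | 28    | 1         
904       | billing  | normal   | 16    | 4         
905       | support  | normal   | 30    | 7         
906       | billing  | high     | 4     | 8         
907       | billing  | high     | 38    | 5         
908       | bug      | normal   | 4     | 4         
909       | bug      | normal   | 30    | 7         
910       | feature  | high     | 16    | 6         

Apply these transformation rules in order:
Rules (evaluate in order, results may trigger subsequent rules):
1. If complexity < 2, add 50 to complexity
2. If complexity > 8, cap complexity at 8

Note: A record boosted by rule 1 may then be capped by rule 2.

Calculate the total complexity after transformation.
61

Step 1: Apply rule 1 to records with complexity < 2
  - 1 records get bonus of 50
  - Of these, 1 records then exceed 8 and get capped
Step 2: Apply rule 2 to records with complexity > 8
  - 0 records (original) are capped
Step 3: Calculate final sum = 61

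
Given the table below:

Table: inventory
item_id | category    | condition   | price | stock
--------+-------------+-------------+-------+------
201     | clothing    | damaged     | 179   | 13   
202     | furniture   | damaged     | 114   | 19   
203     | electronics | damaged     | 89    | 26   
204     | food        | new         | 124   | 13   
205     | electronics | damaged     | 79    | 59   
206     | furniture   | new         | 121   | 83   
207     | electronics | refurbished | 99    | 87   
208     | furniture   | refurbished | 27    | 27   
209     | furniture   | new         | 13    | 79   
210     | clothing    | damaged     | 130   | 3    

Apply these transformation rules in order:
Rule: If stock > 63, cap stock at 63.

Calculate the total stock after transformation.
349

Step 1: 3 records have stock > 63
Step 2: These records originally summed to 249
Step 3: After capping: 3 × 63 = 189
Step 4: Unaffected records sum: 160
Step 5: Final sum = 189 + 160 = 349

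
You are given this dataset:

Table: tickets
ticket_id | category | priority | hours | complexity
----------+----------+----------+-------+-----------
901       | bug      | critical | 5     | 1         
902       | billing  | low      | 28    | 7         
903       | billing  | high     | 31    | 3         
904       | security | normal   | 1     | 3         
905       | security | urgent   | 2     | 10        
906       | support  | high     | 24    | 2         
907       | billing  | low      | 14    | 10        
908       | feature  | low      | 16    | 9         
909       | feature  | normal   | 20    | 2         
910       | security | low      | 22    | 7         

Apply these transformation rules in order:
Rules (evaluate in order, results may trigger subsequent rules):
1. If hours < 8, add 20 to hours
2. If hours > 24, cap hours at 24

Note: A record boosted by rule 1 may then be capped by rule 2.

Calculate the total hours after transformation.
211

Step 1: Apply rule 1 to records with hours < 8
  - 3 records get bonus of 20
  - Of these, 1 records then exceed 24 and get capped
Step 2: Apply rule 2 to records with hours > 24
  - 2 records (original) are capped
Step 3: Calculate final sum = 211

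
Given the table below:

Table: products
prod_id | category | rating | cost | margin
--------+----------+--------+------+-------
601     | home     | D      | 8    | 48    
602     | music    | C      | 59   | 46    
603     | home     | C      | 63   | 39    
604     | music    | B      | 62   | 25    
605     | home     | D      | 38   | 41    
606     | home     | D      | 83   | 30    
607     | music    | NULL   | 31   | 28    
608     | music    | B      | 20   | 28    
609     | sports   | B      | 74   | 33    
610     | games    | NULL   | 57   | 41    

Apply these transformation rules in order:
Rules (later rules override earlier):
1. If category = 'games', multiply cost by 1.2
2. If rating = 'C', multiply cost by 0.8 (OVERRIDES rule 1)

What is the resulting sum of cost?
482.0

Step 1: Rule 2 takes priority for records with rating = 'C'
  - 2 records: 122 × 0.8 = 97.6
Step 2: Rule 1 applies to remaining records with category = 'games'
  - 1 records: 57 × 1.2 = 68.4
Step 3: Other records unchanged: 316
Step 4: Final sum = 97.6 + 68.4 + 316 = 482.0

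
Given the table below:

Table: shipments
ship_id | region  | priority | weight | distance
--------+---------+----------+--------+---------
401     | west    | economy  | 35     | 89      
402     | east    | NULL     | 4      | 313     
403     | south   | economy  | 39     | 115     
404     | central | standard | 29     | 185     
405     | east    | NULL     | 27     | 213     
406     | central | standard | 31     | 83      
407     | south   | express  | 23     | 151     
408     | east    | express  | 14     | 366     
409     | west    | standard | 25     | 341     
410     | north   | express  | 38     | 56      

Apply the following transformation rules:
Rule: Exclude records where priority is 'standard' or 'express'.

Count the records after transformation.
4

Step 1: Count records to exclude
  - 3 (standard) + 3 (express) = 6 records
Step 2: Total records: 10
Step 3: Remaining = 10 - 6 = 4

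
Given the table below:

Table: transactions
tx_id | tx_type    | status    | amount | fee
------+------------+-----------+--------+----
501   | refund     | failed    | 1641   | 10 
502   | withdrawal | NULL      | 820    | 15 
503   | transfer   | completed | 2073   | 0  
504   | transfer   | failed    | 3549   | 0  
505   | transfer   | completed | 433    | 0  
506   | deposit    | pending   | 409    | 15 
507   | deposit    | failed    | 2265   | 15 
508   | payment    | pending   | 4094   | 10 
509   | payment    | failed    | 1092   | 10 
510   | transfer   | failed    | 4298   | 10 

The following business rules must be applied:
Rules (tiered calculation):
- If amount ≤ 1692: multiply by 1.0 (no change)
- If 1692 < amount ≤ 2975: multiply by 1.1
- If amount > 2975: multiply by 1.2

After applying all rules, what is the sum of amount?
23496.0

Step 1: Tier 1 (amount ≤ 1692): 5 records, sum = 4395 × 1.0 = 4395.0
Step 2: Tier 2 (1692 < amount ≤ 2975): 2 records, sum = 4338 × 1.1 = 4771.8
Step 3: Tier 3 (amount > 2975): 3 records, sum = 11941 × 1.2 = 14329.2
Step 4: Final sum = 4395.0 + 4771.8 + 14329.2 = 23496.0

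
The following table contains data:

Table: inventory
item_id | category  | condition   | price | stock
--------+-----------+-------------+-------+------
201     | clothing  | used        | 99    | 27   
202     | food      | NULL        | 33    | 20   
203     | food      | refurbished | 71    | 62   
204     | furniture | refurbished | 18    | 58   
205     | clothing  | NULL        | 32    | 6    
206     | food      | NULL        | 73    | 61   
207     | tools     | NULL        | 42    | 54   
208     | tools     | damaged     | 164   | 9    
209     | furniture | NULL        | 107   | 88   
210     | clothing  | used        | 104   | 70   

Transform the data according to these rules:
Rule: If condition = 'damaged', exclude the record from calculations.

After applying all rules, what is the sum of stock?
446

Step 1: Identify records where condition = 'damaged'
Step 2: The excluded records sum to 9
Step 3: Original total stock = 455
Step 4: Remaining total = 455 - 9 = 446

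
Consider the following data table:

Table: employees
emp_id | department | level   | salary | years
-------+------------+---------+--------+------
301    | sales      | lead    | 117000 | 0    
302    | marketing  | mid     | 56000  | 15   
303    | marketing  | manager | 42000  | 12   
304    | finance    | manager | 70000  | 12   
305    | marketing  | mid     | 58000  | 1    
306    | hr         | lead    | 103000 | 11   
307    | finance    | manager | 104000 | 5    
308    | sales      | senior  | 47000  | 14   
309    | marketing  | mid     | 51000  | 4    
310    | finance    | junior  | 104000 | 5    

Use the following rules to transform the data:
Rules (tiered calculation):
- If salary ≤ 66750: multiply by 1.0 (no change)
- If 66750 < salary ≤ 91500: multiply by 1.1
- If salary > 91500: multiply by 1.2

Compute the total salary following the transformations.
844600.0

Step 1: Tier 1 (salary ≤ 66750): 5 records, sum = 254000 × 1.0 = 254000.0
Step 2: Tier 2 (66750 < salary ≤ 91500): 1 records, sum = 70000 × 1.1 = 77000.0
Step 3: Tier 3 (salary > 91500): 4 records, sum = 428000 × 1.2 = 513600.0
Step 4: Final sum = 254000.0 + 77000.0 + 513600.0 = 844600.0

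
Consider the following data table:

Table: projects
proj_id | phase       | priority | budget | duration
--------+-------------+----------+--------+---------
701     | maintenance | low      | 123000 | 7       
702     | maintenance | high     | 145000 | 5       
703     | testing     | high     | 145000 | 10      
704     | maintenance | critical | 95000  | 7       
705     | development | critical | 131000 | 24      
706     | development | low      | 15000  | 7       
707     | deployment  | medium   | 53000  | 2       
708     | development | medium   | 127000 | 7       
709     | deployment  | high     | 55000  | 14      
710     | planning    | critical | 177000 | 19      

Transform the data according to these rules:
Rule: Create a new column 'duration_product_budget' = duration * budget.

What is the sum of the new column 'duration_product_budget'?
12078000

Step 1: For each record, compute duration * budget
Example calculations:
  7 * 123000 = 861000
  5 * 145000 = 725000
  10 * 145000 = 1450000
  ...
Step 2: Sum all derived values
Step 3: Total = 12078000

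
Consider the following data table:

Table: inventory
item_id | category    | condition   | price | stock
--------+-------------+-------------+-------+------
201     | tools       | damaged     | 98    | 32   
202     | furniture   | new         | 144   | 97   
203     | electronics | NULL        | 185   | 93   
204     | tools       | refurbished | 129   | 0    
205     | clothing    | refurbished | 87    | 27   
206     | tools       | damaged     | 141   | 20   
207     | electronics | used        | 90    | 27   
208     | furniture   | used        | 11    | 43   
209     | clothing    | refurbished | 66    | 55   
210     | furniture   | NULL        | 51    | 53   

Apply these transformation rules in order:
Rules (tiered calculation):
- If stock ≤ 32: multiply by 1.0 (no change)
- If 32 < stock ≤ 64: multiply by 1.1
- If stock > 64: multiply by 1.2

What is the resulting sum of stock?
500.1

Step 1: Tier 1 (stock ≤ 32): 5 records, sum = 106 × 1.0 = 106.0
Step 2: Tier 2 (32 < stock ≤ 64): 3 records, sum = 151 × 1.1 = 166.1
Step 3: Tier 3 (stock > 64): 2 records, sum = 190 × 1.2 = 228.0
Step 4: Final sum = 106.0 + 166.1 + 228.0 = 500.1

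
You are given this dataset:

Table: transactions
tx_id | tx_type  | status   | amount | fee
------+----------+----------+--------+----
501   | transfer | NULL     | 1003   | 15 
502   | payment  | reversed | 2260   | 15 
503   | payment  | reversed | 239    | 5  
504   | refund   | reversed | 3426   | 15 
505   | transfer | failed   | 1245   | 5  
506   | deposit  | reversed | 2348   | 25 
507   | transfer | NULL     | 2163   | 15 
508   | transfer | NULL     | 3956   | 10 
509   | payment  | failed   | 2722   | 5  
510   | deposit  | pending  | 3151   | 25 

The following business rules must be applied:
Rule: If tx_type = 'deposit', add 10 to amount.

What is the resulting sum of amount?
22533

Step 1: Count records where tx_type = 'deposit': 2
Step 2: Total bonus added: 2 × 10 = 20
Step 3: Original sum of amount: 22513
Step 4: Final sum = 22513 + 20 = 22533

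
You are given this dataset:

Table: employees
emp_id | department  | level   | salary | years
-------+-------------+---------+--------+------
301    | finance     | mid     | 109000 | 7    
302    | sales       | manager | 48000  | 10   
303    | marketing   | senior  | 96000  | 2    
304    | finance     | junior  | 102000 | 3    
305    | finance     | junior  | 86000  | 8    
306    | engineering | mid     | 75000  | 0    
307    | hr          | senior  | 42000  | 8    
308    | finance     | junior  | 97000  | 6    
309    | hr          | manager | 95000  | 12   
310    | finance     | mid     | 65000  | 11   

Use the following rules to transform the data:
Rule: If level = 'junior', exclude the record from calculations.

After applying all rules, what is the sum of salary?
530000

Step 1: Identify records where level = 'junior'
Step 2: The excluded records sum to 285000
Step 3: Original total salary = 815000
Step 4: Remaining total = 815000 - 285000 = 530000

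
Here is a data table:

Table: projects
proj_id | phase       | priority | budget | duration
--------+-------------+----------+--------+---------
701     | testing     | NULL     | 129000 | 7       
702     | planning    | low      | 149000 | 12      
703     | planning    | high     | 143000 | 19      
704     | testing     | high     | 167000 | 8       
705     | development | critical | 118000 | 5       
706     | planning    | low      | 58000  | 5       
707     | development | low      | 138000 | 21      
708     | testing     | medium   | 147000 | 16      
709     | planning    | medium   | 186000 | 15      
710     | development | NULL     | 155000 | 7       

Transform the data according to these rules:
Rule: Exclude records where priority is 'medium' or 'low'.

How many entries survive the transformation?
5

Step 1: Count records to exclude
  - 2 (medium) + 3 (low) = 5 records
Step 2: Total records: 10
Step 3: Remaining = 10 - 5 = 5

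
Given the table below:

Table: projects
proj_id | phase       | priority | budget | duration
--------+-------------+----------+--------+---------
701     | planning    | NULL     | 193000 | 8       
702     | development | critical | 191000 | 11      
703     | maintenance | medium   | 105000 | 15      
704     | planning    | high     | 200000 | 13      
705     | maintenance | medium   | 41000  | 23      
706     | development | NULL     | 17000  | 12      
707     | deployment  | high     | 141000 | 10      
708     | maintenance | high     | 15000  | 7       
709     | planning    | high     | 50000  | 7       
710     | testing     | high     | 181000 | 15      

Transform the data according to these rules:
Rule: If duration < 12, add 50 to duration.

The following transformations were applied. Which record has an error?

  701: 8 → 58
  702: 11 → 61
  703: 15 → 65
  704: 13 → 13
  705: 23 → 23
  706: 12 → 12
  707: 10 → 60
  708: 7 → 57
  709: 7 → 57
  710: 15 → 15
Record 703 has an error. The correct transformed value should be 15, not 65.

Step 1: Check each record against the rule
Step 2: Record 703 has duration = 15
Step 3: Since 15 >= 12, the bonus should not have been applied
Step 4: Correct value = 15, but claimed value = 65
Conclusion: Record 703 has the error.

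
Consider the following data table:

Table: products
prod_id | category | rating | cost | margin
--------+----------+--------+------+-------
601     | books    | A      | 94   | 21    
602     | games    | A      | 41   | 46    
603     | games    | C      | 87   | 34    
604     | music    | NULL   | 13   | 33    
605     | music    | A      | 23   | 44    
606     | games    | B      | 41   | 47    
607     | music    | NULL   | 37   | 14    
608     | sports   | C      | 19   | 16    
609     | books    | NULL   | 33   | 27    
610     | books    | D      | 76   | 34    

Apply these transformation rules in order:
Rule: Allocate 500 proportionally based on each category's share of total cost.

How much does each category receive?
books: 218.75, games: 182.11, music: 78.66, sports: 20.47

Step 1: Calculate total cost = 464
Step 2: Calculate each category's proportion:
  books: 203/464 = 43.75% → 218.75
  games: 169/464 = 36.42% → 182.11
  music: 73/464 = 15.73% → 78.66
  sports: 19/464 = 4.09% → 20.47
Step 3: Verify: sum of allocations ≈ 500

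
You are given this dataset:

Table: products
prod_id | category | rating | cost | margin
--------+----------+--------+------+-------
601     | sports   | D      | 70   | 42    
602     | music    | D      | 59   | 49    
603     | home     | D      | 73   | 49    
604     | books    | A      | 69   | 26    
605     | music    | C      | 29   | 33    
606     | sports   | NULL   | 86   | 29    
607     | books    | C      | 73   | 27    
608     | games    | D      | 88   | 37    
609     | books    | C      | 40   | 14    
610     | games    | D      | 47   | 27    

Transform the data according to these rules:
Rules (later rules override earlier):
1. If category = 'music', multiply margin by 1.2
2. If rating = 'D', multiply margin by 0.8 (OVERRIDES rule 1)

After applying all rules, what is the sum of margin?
298.8

Step 1: Rule 2 takes priority for records with rating = 'D'
  - 5 records: 204 × 0.8 = 163.2
Step 2: Rule 1 applies to remaining records with category = 'music'
  - 1 records: 33 × 1.2 = 39.6
Step 3: Other records unchanged: 96
Step 4: Final sum = 163.2 + 39.6 + 96 = 298.8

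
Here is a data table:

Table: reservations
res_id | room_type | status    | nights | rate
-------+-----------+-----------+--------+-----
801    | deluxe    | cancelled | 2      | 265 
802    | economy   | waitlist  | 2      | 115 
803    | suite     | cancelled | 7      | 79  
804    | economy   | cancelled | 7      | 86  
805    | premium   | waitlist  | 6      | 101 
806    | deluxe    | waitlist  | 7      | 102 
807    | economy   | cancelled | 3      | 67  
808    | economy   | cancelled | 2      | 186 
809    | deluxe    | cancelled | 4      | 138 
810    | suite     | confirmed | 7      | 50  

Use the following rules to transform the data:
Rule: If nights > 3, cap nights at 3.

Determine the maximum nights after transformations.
3

Step 1: Original maximum nights = 7
Step 2: Apply cap at 3
Step 3: 6 records had nights > 3 and were capped
Step 4: Maximum after transformation = 3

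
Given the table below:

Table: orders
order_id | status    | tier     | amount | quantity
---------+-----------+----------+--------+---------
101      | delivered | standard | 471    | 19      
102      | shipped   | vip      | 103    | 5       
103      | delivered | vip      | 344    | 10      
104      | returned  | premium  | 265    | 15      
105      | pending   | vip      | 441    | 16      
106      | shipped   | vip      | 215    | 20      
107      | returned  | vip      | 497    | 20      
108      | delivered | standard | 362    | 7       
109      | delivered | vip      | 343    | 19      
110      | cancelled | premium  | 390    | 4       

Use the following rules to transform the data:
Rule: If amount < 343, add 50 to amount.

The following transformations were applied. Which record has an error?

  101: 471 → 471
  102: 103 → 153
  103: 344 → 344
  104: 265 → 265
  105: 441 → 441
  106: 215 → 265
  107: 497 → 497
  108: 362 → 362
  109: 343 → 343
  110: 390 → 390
Record 104 has an error. The correct transformed value should be 315, not 265.

Step 1: Check each record against the rule
Step 2: Record 104 has amount = 265
Step 3: Since 265 < 343, the bonus should have been applied
Step 4: Correct value = 315, but claimed value = 265
Conclusion: Record 104 has the error.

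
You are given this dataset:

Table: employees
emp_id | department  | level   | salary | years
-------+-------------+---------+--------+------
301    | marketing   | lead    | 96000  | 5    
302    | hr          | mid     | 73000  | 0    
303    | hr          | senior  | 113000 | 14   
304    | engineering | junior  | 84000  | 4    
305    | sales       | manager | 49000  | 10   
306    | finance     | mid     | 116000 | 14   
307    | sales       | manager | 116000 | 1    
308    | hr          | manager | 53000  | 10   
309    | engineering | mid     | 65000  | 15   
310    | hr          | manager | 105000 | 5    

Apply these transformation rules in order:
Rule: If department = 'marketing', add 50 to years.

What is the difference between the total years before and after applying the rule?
50

Step 1: Original sum of years = 78
Step 2: 1 records have department = 'marketing'
Step 3: Each affected record changes by 50
Step 4: Total change = 1 × 50 = 50
Step 5: New sum = 78 + 50 = 128
Step 6: Difference = |128 - 78| = 50
        (Sum increased by 50)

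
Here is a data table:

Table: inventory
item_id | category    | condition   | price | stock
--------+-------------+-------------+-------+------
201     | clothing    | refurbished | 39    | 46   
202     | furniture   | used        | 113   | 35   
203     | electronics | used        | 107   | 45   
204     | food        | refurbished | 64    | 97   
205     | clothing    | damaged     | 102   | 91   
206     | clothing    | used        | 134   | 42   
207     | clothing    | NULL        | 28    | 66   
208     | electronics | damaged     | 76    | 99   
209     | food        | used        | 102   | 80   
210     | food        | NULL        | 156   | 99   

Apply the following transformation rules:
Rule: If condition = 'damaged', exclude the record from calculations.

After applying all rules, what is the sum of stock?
510

Step 1: Identify records where condition = 'damaged'
Step 2: The excluded records sum to 190
Step 3: Original total stock = 700
Step 4: Remaining total = 700 - 190 = 510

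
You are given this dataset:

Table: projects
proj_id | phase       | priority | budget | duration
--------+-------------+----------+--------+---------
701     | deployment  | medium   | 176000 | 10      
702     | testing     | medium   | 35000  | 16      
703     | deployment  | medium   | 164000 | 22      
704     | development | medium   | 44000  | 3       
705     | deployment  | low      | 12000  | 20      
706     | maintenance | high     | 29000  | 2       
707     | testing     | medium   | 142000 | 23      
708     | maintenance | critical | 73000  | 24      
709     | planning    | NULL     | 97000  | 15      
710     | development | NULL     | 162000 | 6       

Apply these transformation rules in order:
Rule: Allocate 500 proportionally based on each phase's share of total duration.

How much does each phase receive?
deployment: 184.4, development: 31.91, maintenance: 92.2, planning: 53.19, testing: 138.3

Step 1: Calculate total duration = 141
Step 2: Calculate each phase's proportion:
  deployment: 52/141 = 36.88% → 184.4
  development: 9/141 = 6.38% → 31.91
  maintenance: 26/141 = 18.44% → 92.2
  planning: 15/141 = 10.64% → 53.19
  testing: 39/141 = 27.66% → 138.3
Step 3: Verify: sum of allocations ≈ 500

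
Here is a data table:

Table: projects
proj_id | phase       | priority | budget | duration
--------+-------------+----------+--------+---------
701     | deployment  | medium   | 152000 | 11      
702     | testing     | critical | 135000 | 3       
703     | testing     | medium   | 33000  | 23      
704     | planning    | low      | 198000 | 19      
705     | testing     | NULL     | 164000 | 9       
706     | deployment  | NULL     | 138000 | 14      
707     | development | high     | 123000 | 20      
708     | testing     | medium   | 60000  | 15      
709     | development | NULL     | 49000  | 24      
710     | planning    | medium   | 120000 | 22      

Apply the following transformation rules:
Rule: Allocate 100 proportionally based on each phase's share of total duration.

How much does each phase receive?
deployment: 15.62, development: 27.5, planning: 25.62, testing: 31.25

Step 1: Calculate total duration = 160
Step 2: Calculate each phase's proportion:
  deployment: 25/160 = 15.62% → 15.62
  development: 44/160 = 27.50% → 27.5
  planning: 41/160 = 25.62% → 25.62
  testing: 50/160 = 31.25% → 31.25
Step 3: Verify: sum of allocations ≈ 100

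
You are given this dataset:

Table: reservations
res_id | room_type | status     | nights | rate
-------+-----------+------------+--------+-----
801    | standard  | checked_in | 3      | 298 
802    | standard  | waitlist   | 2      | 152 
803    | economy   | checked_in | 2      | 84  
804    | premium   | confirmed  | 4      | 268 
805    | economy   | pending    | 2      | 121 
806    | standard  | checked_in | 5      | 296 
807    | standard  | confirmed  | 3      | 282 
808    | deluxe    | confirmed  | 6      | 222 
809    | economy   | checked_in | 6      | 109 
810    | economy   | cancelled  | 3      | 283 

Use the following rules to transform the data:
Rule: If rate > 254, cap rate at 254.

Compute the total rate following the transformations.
1958

Step 1: 5 records have rate > 254
Step 2: These records originally summed to 1427
Step 3: After capping: 5 × 254 = 1270
Step 4: Unaffected records sum: 688
Step 5: Final sum = 1270 + 688 = 1958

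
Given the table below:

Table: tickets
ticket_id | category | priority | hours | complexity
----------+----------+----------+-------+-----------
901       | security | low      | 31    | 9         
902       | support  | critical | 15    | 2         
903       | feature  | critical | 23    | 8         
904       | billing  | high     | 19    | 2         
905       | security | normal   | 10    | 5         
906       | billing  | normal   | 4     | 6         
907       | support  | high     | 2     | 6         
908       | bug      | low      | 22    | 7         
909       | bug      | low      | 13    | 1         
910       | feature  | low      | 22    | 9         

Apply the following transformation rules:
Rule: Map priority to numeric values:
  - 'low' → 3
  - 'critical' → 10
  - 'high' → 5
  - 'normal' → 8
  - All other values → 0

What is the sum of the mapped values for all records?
58

Step 1: Apply mapping to each record
Step 2: Count by status:
  'low': 4 records × 3 = 12
  'critical': 2 records × 10 = 20
  'high': 2 records × 5 = 10
  'normal': 2 records × 8 = 16
Step 3: Sum all mapped values = 58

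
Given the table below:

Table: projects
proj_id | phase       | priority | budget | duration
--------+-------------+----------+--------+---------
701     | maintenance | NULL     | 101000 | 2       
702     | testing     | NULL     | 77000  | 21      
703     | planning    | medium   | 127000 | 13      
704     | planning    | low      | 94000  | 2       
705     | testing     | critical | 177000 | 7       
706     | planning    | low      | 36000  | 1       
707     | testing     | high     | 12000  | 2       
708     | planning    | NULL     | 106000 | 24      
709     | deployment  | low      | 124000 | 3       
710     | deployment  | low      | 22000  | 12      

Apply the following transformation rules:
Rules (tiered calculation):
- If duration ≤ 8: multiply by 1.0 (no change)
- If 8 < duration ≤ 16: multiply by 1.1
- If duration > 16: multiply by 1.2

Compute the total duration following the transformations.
98.5

Step 1: Tier 1 (duration ≤ 8): 6 records, sum = 17 × 1.0 = 17.0
Step 2: Tier 2 (8 < duration ≤ 16): 2 records, sum = 25 × 1.1 = 27.5
Step 3: Tier 3 (duration > 16): 2 records, sum = 45 × 1.2 = 54.0
Step 4: Final sum = 17.0 + 27.5 + 54.0 = 98.5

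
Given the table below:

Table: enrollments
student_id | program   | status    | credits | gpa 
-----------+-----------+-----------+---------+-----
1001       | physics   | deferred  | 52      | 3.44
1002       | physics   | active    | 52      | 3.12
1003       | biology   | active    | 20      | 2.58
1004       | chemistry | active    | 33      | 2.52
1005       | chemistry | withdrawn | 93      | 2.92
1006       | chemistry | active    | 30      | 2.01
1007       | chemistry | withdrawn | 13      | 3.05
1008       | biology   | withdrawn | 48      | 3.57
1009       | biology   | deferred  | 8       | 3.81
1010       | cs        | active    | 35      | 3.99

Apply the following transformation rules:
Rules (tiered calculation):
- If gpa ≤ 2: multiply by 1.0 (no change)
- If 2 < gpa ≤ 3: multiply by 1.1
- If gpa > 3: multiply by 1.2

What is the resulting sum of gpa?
36.21

Step 1: Tier 1 (gpa ≤ 2): 0 records, sum = 0 × 1.0 = 0.0
Step 2: Tier 2 (2 < gpa ≤ 3): 4 records, sum = 10.03 × 1.1 = 11.03
Step 3: Tier 3 (gpa > 3): 6 records, sum = 20.98 × 1.2 = 25.18
Step 4: Final sum = 0.0 + 11.03 + 25.18 = 36.21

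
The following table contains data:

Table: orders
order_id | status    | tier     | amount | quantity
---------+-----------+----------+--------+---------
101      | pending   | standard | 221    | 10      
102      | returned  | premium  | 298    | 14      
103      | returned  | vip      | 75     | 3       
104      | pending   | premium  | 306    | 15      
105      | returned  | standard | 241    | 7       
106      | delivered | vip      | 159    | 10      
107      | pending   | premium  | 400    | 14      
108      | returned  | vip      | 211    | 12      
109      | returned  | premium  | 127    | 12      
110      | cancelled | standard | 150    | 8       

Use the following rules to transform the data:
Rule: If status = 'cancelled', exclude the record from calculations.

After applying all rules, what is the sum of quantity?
97

Step 1: Identify records where status = 'cancelled'
Step 2: The excluded records sum to 8
Step 3: Original total quantity = 105
Step 4: Remaining total = 105 - 8 = 97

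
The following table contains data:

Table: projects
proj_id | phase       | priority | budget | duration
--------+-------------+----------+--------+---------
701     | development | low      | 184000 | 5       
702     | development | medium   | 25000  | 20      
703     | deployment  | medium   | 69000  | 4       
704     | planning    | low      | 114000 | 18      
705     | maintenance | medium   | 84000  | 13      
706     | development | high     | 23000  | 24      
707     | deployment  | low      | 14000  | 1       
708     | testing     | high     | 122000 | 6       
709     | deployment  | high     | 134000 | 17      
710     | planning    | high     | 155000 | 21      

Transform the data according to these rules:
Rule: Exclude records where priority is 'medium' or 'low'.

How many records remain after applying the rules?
4

Step 1: Count records to exclude
  - 3 (medium) + 3 (low) = 6 records
Step 2: Total records: 10
Step 3: Remaining = 10 - 6 = 4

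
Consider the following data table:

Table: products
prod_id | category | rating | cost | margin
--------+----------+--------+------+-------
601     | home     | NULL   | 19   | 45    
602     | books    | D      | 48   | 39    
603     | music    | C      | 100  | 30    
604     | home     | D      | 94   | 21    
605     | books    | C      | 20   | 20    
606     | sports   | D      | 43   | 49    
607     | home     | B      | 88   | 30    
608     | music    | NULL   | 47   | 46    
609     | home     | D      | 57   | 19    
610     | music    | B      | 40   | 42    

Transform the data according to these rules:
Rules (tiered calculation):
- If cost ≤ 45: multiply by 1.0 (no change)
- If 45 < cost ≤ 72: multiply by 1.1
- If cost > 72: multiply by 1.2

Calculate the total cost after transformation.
627.6

Step 1: Tier 1 (cost ≤ 45): 4 records, sum = 122 × 1.0 = 122.0
Step 2: Tier 2 (45 < cost ≤ 72): 3 records, sum = 152 × 1.1 = 167.2
Step 3: Tier 3 (cost > 72): 3 records, sum = 282 × 1.2 = 338.4
Step 4: Final sum = 122.0 + 167.2 + 338.4 = 627.6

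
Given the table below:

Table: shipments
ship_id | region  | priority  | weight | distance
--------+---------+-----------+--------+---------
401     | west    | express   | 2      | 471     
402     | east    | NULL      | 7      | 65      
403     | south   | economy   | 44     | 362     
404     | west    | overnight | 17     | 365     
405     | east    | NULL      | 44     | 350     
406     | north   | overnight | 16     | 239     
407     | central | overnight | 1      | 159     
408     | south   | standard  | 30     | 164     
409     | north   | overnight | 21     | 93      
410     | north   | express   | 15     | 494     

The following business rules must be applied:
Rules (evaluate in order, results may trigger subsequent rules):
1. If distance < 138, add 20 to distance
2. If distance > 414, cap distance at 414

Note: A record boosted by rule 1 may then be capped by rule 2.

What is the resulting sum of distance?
2665

Step 1: Apply rule 1 to records with distance < 138
  - 2 records get bonus of 20
  - Of these, 0 records then exceed 414 and get capped
Step 2: Apply rule 2 to records with distance > 414
  - 2 records (original) are capped
Step 3: Calculate final sum = 2665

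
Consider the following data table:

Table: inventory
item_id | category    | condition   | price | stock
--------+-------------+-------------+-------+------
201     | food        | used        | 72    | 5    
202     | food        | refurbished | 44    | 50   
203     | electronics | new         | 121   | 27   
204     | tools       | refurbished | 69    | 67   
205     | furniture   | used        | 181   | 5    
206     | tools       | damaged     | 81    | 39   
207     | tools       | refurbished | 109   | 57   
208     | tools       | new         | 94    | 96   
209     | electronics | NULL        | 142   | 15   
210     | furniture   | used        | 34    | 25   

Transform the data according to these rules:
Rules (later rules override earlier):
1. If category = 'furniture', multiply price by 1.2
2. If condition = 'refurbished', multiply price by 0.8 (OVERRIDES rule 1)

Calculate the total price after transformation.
945.6

Step 1: Rule 2 takes priority for records with condition = 'refurbished'
  - 3 records: 222 × 0.8 = 177.6
Step 2: Rule 1 applies to remaining records with category = 'furniture'
  - 2 records: 215 × 1.2 = 258.0
Step 3: Other records unchanged: 510
Step 4: Final sum = 177.6 + 258.0 + 510 = 945.6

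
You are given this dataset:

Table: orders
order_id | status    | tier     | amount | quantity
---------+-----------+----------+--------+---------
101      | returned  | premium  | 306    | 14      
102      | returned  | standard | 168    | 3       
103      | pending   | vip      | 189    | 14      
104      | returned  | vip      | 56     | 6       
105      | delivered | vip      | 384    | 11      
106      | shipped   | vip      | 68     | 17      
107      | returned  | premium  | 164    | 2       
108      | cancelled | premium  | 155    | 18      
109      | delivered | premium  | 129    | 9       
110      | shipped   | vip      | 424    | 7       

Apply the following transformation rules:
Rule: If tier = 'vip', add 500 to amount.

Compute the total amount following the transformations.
4543

Step 1: Count records where tier = 'vip': 5
Step 2: Total bonus added: 5 × 500 = 2500
Step 3: Original sum of amount: 2043
Step 4: Final sum = 2043 + 2500 = 4543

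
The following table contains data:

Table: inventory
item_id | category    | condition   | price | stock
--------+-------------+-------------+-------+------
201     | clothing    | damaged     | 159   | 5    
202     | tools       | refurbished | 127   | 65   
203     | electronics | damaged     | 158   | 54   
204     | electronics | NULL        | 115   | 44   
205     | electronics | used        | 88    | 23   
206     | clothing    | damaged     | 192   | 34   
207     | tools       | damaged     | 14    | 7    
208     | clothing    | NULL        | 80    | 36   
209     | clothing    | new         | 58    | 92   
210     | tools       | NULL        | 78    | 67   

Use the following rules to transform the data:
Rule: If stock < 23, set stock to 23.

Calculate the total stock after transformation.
461

Step 1: 2 records have stock < 23
Step 2: These records originally summed to 12
Step 3: After setting to minimum: 2 × 23 = 46
Step 4: Unaffected records sum: 415
Step 5: Final sum = 46 + 415 = 461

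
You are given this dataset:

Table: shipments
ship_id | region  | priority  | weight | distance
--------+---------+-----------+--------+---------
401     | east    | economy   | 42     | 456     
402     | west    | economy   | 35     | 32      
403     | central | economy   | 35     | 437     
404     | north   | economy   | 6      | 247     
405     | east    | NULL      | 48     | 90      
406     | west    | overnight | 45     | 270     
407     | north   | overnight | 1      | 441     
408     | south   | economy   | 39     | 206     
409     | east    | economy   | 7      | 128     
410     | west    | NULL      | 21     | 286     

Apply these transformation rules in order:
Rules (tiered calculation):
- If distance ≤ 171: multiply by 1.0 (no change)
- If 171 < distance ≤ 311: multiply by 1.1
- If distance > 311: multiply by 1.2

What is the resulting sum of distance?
2960.7

Step 1: Tier 1 (distance ≤ 171): 3 records, sum = 250 × 1.0 = 250.0
Step 2: Tier 2 (171 < distance ≤ 311): 4 records, sum = 1009 × 1.1 = 1109.9
Step 3: Tier 3 (distance > 311): 3 records, sum = 1334 × 1.2 = 1600.8
Step 4: Final sum = 250.0 + 1109.9 + 1600.8 = 2960.7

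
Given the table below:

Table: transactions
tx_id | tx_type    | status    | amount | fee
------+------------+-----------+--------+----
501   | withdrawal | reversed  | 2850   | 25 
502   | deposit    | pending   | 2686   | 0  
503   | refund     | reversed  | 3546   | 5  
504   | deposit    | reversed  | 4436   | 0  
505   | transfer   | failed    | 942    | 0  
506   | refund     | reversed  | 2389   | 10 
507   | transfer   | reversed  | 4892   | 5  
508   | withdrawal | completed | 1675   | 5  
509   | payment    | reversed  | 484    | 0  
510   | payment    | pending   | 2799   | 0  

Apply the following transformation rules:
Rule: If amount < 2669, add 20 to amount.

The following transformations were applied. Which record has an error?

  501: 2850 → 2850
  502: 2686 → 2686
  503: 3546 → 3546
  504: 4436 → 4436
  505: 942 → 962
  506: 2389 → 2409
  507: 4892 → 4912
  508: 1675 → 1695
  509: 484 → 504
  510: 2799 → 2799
Record 507 has an error. The correct transformed value should be 4892, not 4912.

Step 1: Check each record against the rule
Step 2: Record 507 has amount = 4892
Step 3: Since 4892 >= 2669, the bonus should not have been applied
Step 4: Correct value = 4892, but claimed value = 4912
Conclusion: Record 507 has the error.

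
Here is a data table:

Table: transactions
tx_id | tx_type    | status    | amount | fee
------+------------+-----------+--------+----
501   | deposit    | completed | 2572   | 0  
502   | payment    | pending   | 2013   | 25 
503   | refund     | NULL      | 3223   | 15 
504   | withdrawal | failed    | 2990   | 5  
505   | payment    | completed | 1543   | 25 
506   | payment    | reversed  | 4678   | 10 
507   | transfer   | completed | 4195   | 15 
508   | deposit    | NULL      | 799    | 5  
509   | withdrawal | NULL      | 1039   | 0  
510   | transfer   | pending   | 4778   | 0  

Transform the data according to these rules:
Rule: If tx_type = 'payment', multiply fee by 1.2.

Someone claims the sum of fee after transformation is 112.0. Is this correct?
Yes, the result is correct.

Step 1: Calculate the correct sum after transformation
Step 2: Apply multiplier 1.2 to records where tx_type = 'payment'
Step 3: Correct result = 112.0
Step 4: Claimed result = 112.0
Step 5: 112.0 = 112.0 ✓
Conclusion: The claimed result is correct.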